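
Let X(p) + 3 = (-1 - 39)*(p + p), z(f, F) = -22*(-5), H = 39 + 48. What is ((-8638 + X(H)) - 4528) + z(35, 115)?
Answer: -20019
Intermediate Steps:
H = 87
z(f, F) = 110
X(p) = -3 - 80*p (X(p) = -3 + (-1 - 39)*(p + p) = -3 - 80*p)
((-8638 + X(H)) - 4528) + z(35, 115) = ((-8638 + (-3 - 80*87)) - 4528) + 110 = ((-8638 + (-3 - 6960)) - 4528) + 110 = ((-8638 - 6963) - 4528) + 110 = (-15601 - 4528) + 110 = -20129 + 110 = -20019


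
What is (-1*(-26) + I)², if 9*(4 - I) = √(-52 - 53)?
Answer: (270 - I*√105)²/81 ≈ 898.7 - 68.313*I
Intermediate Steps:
I = 4 - I*√105/9 (I = 4 - √(-52 - 53)/9 = 4 - I*√105/9 ≈ 4.0 - 1.1385*I)
(-1*(-26) + I)² = (-1*(-26) + (4 - I*√105/9))² = (26 + (4 - I*√105/9))² = (30 - I*√105/9)²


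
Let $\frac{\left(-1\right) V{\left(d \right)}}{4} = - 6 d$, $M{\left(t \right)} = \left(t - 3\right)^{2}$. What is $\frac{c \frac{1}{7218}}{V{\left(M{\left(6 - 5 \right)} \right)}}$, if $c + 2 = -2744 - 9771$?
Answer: $- \frac{12517}{692928} \approx -0.018064$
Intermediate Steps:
$c = -12517$ ($c = -2 - 12515 = -12517$)
$M{\left(t \right)} = \left(-3 + t\right)^{2}$
$V{\left(d \right)} = 24 d$ ($V{\left(d \right)} = - 4 \left(- 6 d\right) = 24 d$)
$\frac{c \frac{1}{7218}}{V{\left(M{\left(6 - 5 \right)} \right)}} = \frac{\left(-12517\right) \frac{1}{7218}}{24 \left(-3 + \left(6 - 5\right)\right)^{2}} = - \frac{12517}{7218 \cdot 24 \left(-3 + 1\right)^{2}} = - \frac{12517}{7218 \cdot 24 \left(-2\right)^{2}} = - \frac{12517}{7218 \cdot 24 \cdot 4} = - \frac{12517}{7218 \cdot 96} = \left(- \frac{12517}{7218}\right) \frac{1}{96} = - \frac{12517}{692928}$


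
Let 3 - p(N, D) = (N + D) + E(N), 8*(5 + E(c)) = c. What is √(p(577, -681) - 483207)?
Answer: I*√7730674/4 ≈ 695.1*I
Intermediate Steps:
E(c) = -5 + c/8
p(N, D) = 8 - D - 9*N/8 (p(N, D) = 3 - ((N + D) + (-5 + N/8)) = 3 - ((D + N) + (-5 + N/8)) = 3 - (-5 + D + 9*N/8) = 3 + (5 - D - 9*N/8) = 8 - D - 9*N/8)
√(p(577, -681) - 483207) = √((8 - 1*(-681) - 9/8*577) - 483207) = √((8 + 681 - 5193/8) - 483207) = √(319/8 - 483207) = √(-3865337/8) = I*√7730674/4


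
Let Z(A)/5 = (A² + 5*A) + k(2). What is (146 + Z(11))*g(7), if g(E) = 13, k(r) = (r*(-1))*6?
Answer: 12558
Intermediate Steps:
k(r) = -6*r (k(r) = -r*6 = -6*r)
Z(A) = -60 + 5*A² + 25*A (Z(A) = 5*((A² + 5*A) - 6*2) = 5*((A² + 5*A) - 12) = 5*(-12 + A² + 5*A) = -60 + 5*A² + 25*A)
(146 + Z(11))*g(7) = (146 + (-60 + 5*11² + 25*11))*13 = (146 + (-60 + 5*121 + 275))*13 = (146 + (-60 + 605 + 275))*13 = (146 + 820)*13 = 966*13 = 12558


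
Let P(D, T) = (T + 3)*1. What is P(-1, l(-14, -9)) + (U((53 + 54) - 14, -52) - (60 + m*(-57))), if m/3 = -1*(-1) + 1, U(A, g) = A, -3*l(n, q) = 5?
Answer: 1129/3 ≈ 376.33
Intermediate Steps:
l(n, q) = -5/3 (l(n, q) = -1/3*5 = -5/3)
P(D, T) = 3 + T (P(D, T) = (3 + T)*1 = 3 + T)
m = 6 (m = 3*(-1*(-1) + 1) = 3*(1 + 1) = 3*2 = 6)
P(-1, l(-14, -9)) + (U((53 + 54) - 14, -52) - (60 + m*(-57))) = (3 - 5/3) + (((53 + 54) - 14) - (60 + 6*(-57))) = 4/3 + ((107 - 14) - (60 - 342)) = 4/3 + (93 - 1*(-282)) = 4/3 + (93 + 282) = 4/3 + 375 = 1129/3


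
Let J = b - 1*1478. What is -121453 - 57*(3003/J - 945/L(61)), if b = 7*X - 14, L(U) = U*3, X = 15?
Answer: -538969945/4453 ≈ -1.2104e+5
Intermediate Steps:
L(U) = 3*U
b = 91 (b = 7*15 - 14 = 105 - 14 = 91)
J = -1387 (J = 91 - 1*1478 = 91 - 1478 = -1387)
-121453 - 57*(3003/J - 945/L(61)) = -121453 - 57*(3003/(-1387) - 945/(3*61)) = -121453 - 57*(3003*(-1/1387) - 945/183) = -121453 - 57*(-3003/1387 - 945*1/183) = -121453 - 57*(-3003/1387 - 315/61) = -121453 - 57*(-620088)/84607 = -121453 - 1*(-1860264/4453) = -121453 + 1860264/4453 = -538969945/4453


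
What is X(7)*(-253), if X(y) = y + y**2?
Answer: -14168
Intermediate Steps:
X(7)*(-253) = (7*(1 + 7))*(-253) = (7*8)*(-253) = 56*(-253) = -14168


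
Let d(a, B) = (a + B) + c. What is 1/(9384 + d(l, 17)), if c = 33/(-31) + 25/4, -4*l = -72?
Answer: 124/1168599 ≈ 0.00010611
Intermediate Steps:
l = 18 (l = -¼*(-72) = 18)
c = 643/124 (c = 33*(-1/31) + 25*(¼) = -33/31 + 25/4 = 643/124 ≈ 5.1855)
d(a, B) = 643/124 + B + a (d(a, B) = (a + B) + 643/124 = (B + a) + 643/124 = 643/124 + B + a)
1/(9384 + d(l, 17)) = 1/(9384 + (643/124 + 17 + 18)) = 1/(9384 + 4983/124) = 1/(1168599/124) = 124/1168599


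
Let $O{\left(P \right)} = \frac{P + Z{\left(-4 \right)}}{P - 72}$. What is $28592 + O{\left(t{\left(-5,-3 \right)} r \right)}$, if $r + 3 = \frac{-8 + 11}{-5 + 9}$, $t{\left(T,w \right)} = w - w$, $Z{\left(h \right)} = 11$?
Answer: $\frac{2058613}{72} \approx 28592.0$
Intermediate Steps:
$t{\left(T,w \right)} = 0$
$r = - \frac{9}{4}$ ($r = -3 + \frac{-8 + 11}{-5 + 9} = -3 + \frac{3}{4} = - \frac{9}{4} \approx -2.25$)
$O{\left(P \right)} = \frac{11 + P}{-72 + P}$ ($O{\left(P \right)} = \frac{P + 11}{P - 72} = \frac{11 + P}{-72 + P}$)
$28592 + O{\left(t{\left(-5,-3 \right)} r \right)} = 28592 + \frac{11 + 0 \left(- \frac{9}{4}\right)}{-72 + 0 \left(- \frac{9}{4}\right)} = 28592 + \frac{11 + 0}{-72 + 0} = 28592 + \frac{1}{-72} \cdot 11 = 28592 - \frac{11}{72} = \frac{2058613}{72}$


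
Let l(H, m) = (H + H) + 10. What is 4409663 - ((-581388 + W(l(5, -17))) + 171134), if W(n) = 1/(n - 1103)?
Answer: 5219970112/1083 ≈ 4.8199e+6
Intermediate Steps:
l(H, m) = 10 + 2*H (l(H, m) = 2*H + 10 = 10 + 2*H)
W(n) = 1/(-1103 + n)
4409663 - ((-581388 + W(l(5, -17))) + 171134) = 4409663 - ((-581388 + 1/(-1103 + (10 + 2*5))) + 171134) = 4409663 - ((-581388 + 1/(-1103 + (10 + 10))) + 171134) = 4409663 - ((-581388 + 1/(-1103 + 20)) + 171134) = 4409663 - ((-581388 + 1/(-1083)) + 171134) = 4409663 - ((-581388 - 1/1083) + 171134) = 4409663 - (-629643205/1083 + 171134) = 4409663 - 1*(-444305083/1083) = 4409663 + 444305083/1083 = 5219970112/1083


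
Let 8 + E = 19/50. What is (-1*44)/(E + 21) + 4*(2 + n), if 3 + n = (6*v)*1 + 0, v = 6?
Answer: 91460/669 ≈ 136.71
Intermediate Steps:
n = 33 (n = -3 + ((6*6)*1 + 0) = -3 + (36*1 + 0) = -3 + (36 + 0) = -3 + 36 = 33)
E = -381/50 (E = -8 + 19/50 = -381/50 ≈ -7.6200)
(-1*44)/(E + 21) + 4*(2 + n) = (-1*44)/(-381/50 + 21) + 4*(2 + 33) = -44/(669/50) + 4*35 = (50/669)*(-44) + 140 = -2200/669 + 140 = 91460/669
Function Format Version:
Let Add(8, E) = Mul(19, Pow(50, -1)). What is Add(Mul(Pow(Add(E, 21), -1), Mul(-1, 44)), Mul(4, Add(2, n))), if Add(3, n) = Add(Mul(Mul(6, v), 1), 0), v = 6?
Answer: Rational(91460, 669) ≈ 136.71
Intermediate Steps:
n = 33 (n = Add(-3, Add(Mul(Mul(6, 6), 1), 0)) = Add(-3, Add(Mul(36, 1), 0)) = Add(-3, Add(36, 0)) = Add(-3, 36) = 33)
E = Rational(-381, 50) (E = Add(-8, Mul(19, Pow(50, -1))) = Add(-8, Mul(19, Rational(1, 50))) = Add(-8, Rational(19, 50)) = Rational(-381, 50) ≈ -7.6200)
Add(Mul(Pow(Add(E, 21), -1), Mul(-1, 44)), Mul(4, Add(2, n))) = Add(Mul(Pow(Add(Rational(-381, 50), 21), -1), Mul(-1, 44)), Mul(4, Add(2, 33))) = Add(Mul(Pow(Rational(669, 50), -1), -44), Mul(4, 35)) = Add(Mul(Rational(50, 669), -44), 140) = Add(Rational(-2200, 669), 140) = Rational(91460, 669)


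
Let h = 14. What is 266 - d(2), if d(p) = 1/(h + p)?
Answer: 4255/16 ≈ 265.94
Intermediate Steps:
d(p) = 1/(14 + p)
266 - d(2) = 266 - 1/(14 + 2) = 266 - 1/16 = 4255/16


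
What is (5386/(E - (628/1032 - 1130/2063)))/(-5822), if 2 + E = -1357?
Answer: 1433360022/2105717078207 ≈ 0.00068070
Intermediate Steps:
E = -1359 (E = -2 - 1357 = -1359)
(5386/(E - (628/1032 - 1130/2063)))/(-5822) = (5386/(-1359 - (628/1032 - 1130/2063)))/(-5822) = (5386/(-1359 - (628*(1/1032) - 1130*1/2063)))*(-1/5822) = (5386/(-1359 - (157/258 - 1130/2063)))*(-1/5822) = (5386/(-1359 - 1*32351/532254))*(-1/5822) = (5386/(-1359 - 32351/532254))*(-1/5822) = (5386/(-723365537/532254))*(-1/5822) = (5386*(-532254/723365537))*(-1/5822) = -2866720044/723365537*(-1/5822) = 1433360022/2105717078207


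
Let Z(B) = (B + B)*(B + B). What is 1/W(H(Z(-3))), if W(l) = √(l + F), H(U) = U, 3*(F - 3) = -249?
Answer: -I*√11/22 ≈ -0.15076*I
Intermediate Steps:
F = -80 (F = 3 + (⅓)*(-249) = 3 - 83 = -80)
Z(B) = 4*B² (Z(B) = (2*B)*(2*B) = 4*B²)
W(l) = √(-80 + l) (W(l) = √(l - 80) = √(-80 + l))
1/W(H(Z(-3))) = 1/(√(-80 + 4*(-3)²)) = 1/(√(-80 + 4*9)) = 1/(√(-80 + 36)) = 1/(√(-44)) = 1/(2*I*√11) = -I*√11/22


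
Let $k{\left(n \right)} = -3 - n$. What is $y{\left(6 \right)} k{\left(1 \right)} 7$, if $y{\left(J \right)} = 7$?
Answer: $-196$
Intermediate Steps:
$y{\left(6 \right)} k{\left(1 \right)} 7 = 7 \left(-3 - 1\right) 7 = 7 \left(-4\right) 7 = \left(-28\right) 7 = -196$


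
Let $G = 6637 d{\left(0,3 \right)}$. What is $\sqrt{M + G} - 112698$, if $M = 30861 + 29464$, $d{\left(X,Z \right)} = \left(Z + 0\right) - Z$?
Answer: $-112698 + 5 \sqrt{2413} \approx -1.1245 \cdot 10^{5}$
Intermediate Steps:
$d{\left(X,Z \right)} = 0$ ($d{\left(X,Z \right)} = Z - Z = 0$)
$G = 0$ ($G = 6637 \cdot 0 = 0$)
$M = 60325$
$\sqrt{M + G} - 112698 = \sqrt{60325 + 0} - 112698 = \sqrt{60325} - 112698 = 5 \sqrt{2413} - 112698 = -112698 + 5 \sqrt{2413}$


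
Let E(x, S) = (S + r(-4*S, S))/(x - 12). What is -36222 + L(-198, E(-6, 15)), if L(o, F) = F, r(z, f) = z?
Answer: -72439/2 ≈ -36220.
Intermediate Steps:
E(x, S) = -3*S/(-12 + x) (E(x, S) = (S - 4*S)/(x - 12) = (-3*S)/(-12 + x) = -3*S/(-12 + x))
-36222 + L(-198, E(-6, 15)) = -36222 - 3*15/(-12 - 6) = -36222 - 3*15/(-18) = -36222 - 3*15*(-1/18) = -36222 + 5/2 = -72439/2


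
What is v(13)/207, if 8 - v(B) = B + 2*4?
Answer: -13/207 ≈ -0.062802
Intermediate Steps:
v(B) = -B (v(B) = 8 - (B + 2*4) = 8 - (B + 8) = 8 - (8 + B) = 8 + (-8 - B) = -B)
v(13)/207 = -1*13/207 = -13*1/207 = -13/207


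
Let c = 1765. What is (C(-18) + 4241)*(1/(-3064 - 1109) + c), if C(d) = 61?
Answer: 10561903296/1391 ≈ 7.5930e+6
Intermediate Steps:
(C(-18) + 4241)*(1/(-3064 - 1109) + c) = (61 + 4241)*(1/(-3064 - 1109) + 1765) = 4302*(1/(-4173) + 1765) = 4302*(-1/4173 + 1765) = 4302*(7365344/4173) = 10561903296/1391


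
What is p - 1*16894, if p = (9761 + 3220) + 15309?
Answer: 11396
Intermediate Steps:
p = 28290 (p = 12981 + 15309 = 28290)
p - 1*16894 = 28290 - 1*16894 = 28290 - 16894 = 11396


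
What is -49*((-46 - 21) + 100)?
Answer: -1617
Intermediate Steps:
-49*((-46 - 21) + 100) = -49*(-67 + 100) = -49*33 = -1617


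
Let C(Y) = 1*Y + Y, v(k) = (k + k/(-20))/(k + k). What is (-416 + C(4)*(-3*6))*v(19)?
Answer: -266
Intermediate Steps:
v(k) = 19/40 (v(k) = (k + k*(-1/20))/((2*k)) = (k - k/20)*(1/(2*k)) = (19*k/20)*(1/(2*k)) = 19/40)
C(Y) = 2*Y (C(Y) = Y + Y = 2*Y)
(-416 + C(4)*(-3*6))*v(19) = (-416 + (2*4)*(-3*6))*(19/40) = (-416 + 8*(-18))*(19/40) = (-416 - 144)*(19/40) = -560*19/40 = -266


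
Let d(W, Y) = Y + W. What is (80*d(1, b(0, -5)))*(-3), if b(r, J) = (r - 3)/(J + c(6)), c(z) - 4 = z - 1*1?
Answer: -60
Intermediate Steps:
c(z) = 3 + z (c(z) = 4 + (z - 1*1) = 4 + (z - 1) = 4 + (-1 + z) = 3 + z)
b(r, J) = (-3 + r)/(9 + J) (b(r, J) = (r - 3)/(J + (3 + 6)) = (-3 + r)/(J + 9) = (-3 + r)/(9 + J))
d(W, Y) = W + Y
(80*d(1, b(0, -5)))*(-3) = (80*(1 + (-3 + 0)/(9 - 5)))*(-3) = (80*(1 - 3/4))*(-3) = (80*(1/4))*(-3) = 20*(-3) = -60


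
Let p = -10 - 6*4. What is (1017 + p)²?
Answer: 966289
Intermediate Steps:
p = -34 (p = -10 - 24 = -34)
(1017 + p)² = (1017 - 34)² = 983² = 966289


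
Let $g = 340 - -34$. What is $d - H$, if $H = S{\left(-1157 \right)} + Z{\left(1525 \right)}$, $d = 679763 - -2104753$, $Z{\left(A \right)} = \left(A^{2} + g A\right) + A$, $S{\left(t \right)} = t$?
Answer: $-111827$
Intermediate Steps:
$g = 374$ ($g = 340 + 34 = 374$)
$Z{\left(A \right)} = A^{2} + 375 A$ ($Z{\left(A \right)} = \left(A^{2} + 374 A\right) + A = A^{2} + 375 A$)
$d = 2784516$ ($d = 679763 + 2104753 = 2784516$)
$H = 2896343$ ($H = -1157 + 1525 \left(375 + 1525\right) = -1157 + 1525 \cdot 1900 = -1157 + 2897500 = 2896343$)
$d - H = 2784516 - 2896343 = -111827$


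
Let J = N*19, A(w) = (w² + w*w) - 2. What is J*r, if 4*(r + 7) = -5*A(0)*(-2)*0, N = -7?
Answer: 931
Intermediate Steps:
A(w) = -2 + 2*w² (A(w) = (w² + w²) - 2 = 2*w² - 2 = -2 + 2*w²)
J = -133 (J = -7*19 = -133)
r = -7 (r = -7 + (-5*(-2 + 2*0²)*(-2)*0)/4 = -7 + (-5*(-2 + 2*0)*(-2)*0)/4 = -7 + (-5*(-2 + 0)*(-2)*0)/4 = -7 + (-5*(-2*(-2))*0)/4 = -7 + (-20*0)/4 = -7 + (-5*0)/4 = -7 + (¼)*0 = -7 + 0 = -7)
J*r = -133*(-7) = 931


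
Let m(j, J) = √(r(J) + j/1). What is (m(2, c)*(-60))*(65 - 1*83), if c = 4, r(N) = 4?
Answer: 1080*√6 ≈ 2645.4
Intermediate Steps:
m(j, J) = √(4 + j) (m(j, J) = √(4 + j/1) = √(4 + j*1) = √(4 + j))
(m(2, c)*(-60))*(65 - 1*83) = (√(4 + 2)*(-60))*(65 - 1*83) = (√6*(-60))*(65 - 83) = -60*√6*(-18) = 1080*√6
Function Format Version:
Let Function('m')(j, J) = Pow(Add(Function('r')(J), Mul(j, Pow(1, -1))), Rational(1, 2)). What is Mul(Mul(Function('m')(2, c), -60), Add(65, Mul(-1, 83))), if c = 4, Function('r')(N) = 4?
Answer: Mul(1080, Pow(6, Rational(1, 2))) ≈ 2645.4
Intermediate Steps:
Function('m')(j, J) = Pow(Add(4, j), Rational(1, 2)) (Function('m')(j, J) = Pow(Add(4, Mul(j, Pow(1, -1))), Rational(1, 2)) = Pow(Add(4, Mul(j, 1)), Rational(1, 2)) = Pow(Add(4, j), Rational(1, 2)))
Mul(Mul(Function('m')(2, c), -60), Add(65, Mul(-1, 83))) = Mul(Mul(Pow(Add(4, 2), Rational(1, 2)), -60), Add(65, Mul(-1, 83))) = Mul(Mul(Pow(6, Rational(1, 2)), -60), Add(65, -83)) = Mul(Mul(-60, Pow(6, Rational(1, 2))), -18) = Mul(1080, Pow(6, Rational(1, 2)))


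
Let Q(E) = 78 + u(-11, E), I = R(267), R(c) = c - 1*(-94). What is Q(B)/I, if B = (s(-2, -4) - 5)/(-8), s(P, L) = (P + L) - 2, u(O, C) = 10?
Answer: 88/361 ≈ 0.24377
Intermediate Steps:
R(c) = 94 + c (R(c) = c + 94 = 94 + c)
s(P, L) = -2 + L + P (s(P, L) = (L + P) - 2 = -2 + L + P)
I = 361 (I = 94 + 267 = 361)
B = 13/8 (B = ((-2 - 4 - 2) - 5)/(-8) = (-8 - 5)*(-1/8) = -13*(-1/8) = 13/8 ≈ 1.6250)
Q(E) = 88 (Q(E) = 78 + 10 = 88)
Q(B)/I = 88/361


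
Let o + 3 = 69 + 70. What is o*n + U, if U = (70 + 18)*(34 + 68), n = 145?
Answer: 28696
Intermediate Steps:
o = 136 (o = -3 + (69 + 70) = -3 + 139 = 136)
U = 8976 (U = 88*102 = 8976)
o*n + U = 136*145 + 8976 = 19720 + 8976 = 28696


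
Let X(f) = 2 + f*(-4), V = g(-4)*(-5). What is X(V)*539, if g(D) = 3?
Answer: 33418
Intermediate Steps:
V = -15 (V = 3*(-5) = -15)
X(f) = 2 - 4*f
X(V)*539 = (2 - 4*(-15))*539 = (2 + 60)*539 = 62*539 = 33418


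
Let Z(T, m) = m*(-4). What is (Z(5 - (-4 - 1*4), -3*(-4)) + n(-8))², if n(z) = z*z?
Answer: 256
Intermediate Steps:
Z(T, m) = -4*m
n(z) = z²
(Z(5 - (-4 - 1*4), -3*(-4)) + n(-8))² = (-(-12)*(-4) + (-8)²)² = (-4*12 + 64)² = (-48 + 64)² = 16² = 256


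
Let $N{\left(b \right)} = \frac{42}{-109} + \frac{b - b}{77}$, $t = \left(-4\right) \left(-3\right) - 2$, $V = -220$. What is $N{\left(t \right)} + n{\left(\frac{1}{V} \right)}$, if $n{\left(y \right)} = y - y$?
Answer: $- \frac{42}{109} \approx -0.38532$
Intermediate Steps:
$t = 10$ ($t = 12 - 2 = 10$)
$n{\left(y \right)} = 0$
$N{\left(b \right)} = - \frac{42}{109}$ ($N{\left(b \right)} = 42 \left(- \frac{1}{109}\right) + 0 \cdot \frac{1}{77} = - \frac{42}{109} + 0 = - \frac{42}{109}$)
$N{\left(t \right)} + n{\left(\frac{1}{V} \right)} = - \frac{42}{109} + 0 = - \frac{42}{109}$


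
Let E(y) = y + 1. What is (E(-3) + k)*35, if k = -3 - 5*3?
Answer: -700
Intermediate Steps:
k = -18 (k = -3 - 15 = -18)
E(y) = 1 + y
(E(-3) + k)*35 = ((1 - 3) - 18)*35 = (-2 - 18)*35 = -20*35 = -700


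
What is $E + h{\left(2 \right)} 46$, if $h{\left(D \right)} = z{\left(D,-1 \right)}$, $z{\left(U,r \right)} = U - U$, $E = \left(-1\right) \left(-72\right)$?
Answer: $72$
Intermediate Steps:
$E = 72$
$z{\left(U,r \right)} = 0$
$h{\left(D \right)} = 0$
$E + h{\left(2 \right)} 46 = 72 + 0 \cdot 46 = 72 + 0 = 72$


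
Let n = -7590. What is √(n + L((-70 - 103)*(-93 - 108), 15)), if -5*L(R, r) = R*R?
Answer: I*√6045997395/5 ≈ 15551.0*I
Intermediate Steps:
L(R, r) = -R²/5 (L(R, r) = -R*R/5 = -R²/5)
√(n + L((-70 - 103)*(-93 - 108), 15)) = √(-7590 - (-93 - 108)²*(-70 - 103)²/5) = √(-7590 - (-173*(-201))²/5) = √(-7590 - ⅕*34773²) = √(-7590 - ⅕*1209161529) = √(-7590 - 1209161529/5) = √(-1209199479/5) = I*√6045997395/5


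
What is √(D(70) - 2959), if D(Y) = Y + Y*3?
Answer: I*√2679 ≈ 51.759*I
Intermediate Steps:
D(Y) = 4*Y (D(Y) = Y + 3*Y = 4*Y)
√(D(70) - 2959) = √(4*70 - 2959) = √(280 - 2959) = √(-2679) = I*√2679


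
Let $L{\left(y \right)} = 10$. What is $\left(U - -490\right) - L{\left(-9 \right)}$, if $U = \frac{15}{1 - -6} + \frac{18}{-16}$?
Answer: $\frac{26937}{56} \approx 481.02$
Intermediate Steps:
$U = \frac{57}{56}$ ($U = \frac{15}{1 + 6} + 18 \left(- \frac{1}{16}\right) = \frac{15}{7} - \frac{9}{8} = \frac{57}{56} \approx 1.0179$)
$\left(U - -490\right) - L{\left(-9 \right)} = \left(\frac{57}{56} - -490\right) - 10 = \left(\frac{57}{56} + 490\right) - 10 = \frac{27497}{56} - 10 = \frac{26937}{56}$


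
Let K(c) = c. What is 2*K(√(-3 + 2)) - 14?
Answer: -14 + 2*I ≈ -14.0 + 2.0*I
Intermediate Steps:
2*K(√(-3 + 2)) - 14 = 2*√(-3 + 2) - 14 = 2*√(-1) - 14 = 2*I - 14 = -14 + 2*I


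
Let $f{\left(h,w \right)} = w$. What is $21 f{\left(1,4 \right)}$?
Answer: $84$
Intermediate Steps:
$21 f{\left(1,4 \right)} = 21 \cdot 4 = 84$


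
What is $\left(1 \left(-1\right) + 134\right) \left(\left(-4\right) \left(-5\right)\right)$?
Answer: $2660$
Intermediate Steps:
$\left(1 \left(-1\right) + 134\right) \left(\left(-4\right) \left(-5\right)\right) = \left(-1 + 134\right) 20 = 133 \cdot 20 = 2660$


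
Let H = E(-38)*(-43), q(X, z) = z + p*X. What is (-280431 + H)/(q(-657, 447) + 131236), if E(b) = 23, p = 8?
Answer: -281420/126427 ≈ -2.2259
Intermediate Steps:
q(X, z) = z + 8*X
H = -989 (H = 23*(-43) = -989)
(-280431 + H)/(q(-657, 447) + 131236) = (-280431 - 989)/((447 + 8*(-657)) + 131236) = -281420/((447 - 5256) + 131236) = -281420/(-4809 + 131236) = -281420/126427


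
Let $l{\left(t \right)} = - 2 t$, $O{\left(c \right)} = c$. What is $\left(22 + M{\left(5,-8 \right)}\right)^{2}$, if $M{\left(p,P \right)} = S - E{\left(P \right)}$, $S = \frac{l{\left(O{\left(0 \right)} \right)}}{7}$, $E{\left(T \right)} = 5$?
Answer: $289$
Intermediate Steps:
$S = 0$ ($S = \frac{\left(-2\right) 0}{7} = 0 \cdot \frac{1}{7} = 0$)
$M{\left(p,P \right)} = -5$ ($M{\left(p,P \right)} = 0 - 5 = -5$)
$\left(22 + M{\left(5,-8 \right)}\right)^{2} = \left(22 - 5\right)^{2} = 17^{2} = 289$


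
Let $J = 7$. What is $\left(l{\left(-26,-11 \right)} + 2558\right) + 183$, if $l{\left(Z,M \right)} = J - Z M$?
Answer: $2462$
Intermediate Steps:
$l{\left(Z,M \right)} = 7 - M Z$ ($l{\left(Z,M \right)} = 7 - Z M = 7 - M Z$)
$\left(l{\left(-26,-11 \right)} + 2558\right) + 183 = \left(\left(7 - \left(-11\right) \left(-26\right)\right) + 2558\right) + 183 = \left(\left(7 - 286\right) + 2558\right) + 183 = \left(-279 + 2558\right) + 183 = 2279 + 183 = 2462$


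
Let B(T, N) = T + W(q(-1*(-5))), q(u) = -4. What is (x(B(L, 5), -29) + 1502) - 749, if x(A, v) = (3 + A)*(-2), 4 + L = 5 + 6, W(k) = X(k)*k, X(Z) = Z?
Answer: 701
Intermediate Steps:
W(k) = k**2 (W(k) = k*k = k**2)
L = 7 (L = -4 + (5 + 6) = -4 + 11 = 7)
B(T, N) = 16 + T (B(T, N) = T + (-4)**2 = T + 16 = 16 + T)
x(A, v) = -6 - 2*A
(x(B(L, 5), -29) + 1502) - 749 = ((-6 - 2*(16 + 7)) + 1502) - 749 = ((-6 - 2*23) + 1502) - 749 = ((-6 - 46) + 1502) - 749 = (-52 + 1502) - 749 = 1450 - 749 = 701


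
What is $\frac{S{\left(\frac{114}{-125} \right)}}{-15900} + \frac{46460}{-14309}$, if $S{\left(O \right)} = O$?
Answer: $- \frac{15389603129}{4739856250} \approx -3.2468$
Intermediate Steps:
$\frac{S{\left(\frac{114}{-125} \right)}}{-15900} + \frac{46460}{-14309} = \frac{114 \frac{1}{-125}}{-15900} + \frac{46460}{-14309} = 114 \left(- \frac{1}{125}\right) \left(- \frac{1}{15900}\right) + 46460 \left(- \frac{1}{14309}\right) = \left(- \frac{114}{125}\right) \left(- \frac{1}{15900}\right) - \frac{46460}{14309} = \frac{19}{331250} - \frac{46460}{14309} = - \frac{15389603129}{4739856250}$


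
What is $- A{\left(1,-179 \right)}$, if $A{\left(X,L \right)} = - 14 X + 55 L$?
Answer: $9859$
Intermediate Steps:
$- A{\left(1,-179 \right)} = - (\left(-14\right) 1 + 55 \left(-179\right)) = - (-14 - 9845) = \left(-1\right) \left(-9859\right) = 9859$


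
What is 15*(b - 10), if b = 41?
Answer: 465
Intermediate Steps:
15*(b - 10) = 15*(41 - 10) = 15*31 = 465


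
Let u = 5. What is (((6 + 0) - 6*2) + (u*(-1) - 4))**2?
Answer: 225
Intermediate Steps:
(((6 + 0) - 6*2) + (u*(-1) - 4))**2 = (((6 + 0) - 6*2) + (5*(-1) - 4))**2 = ((6 - 12) + (-5 - 4))**2 = (-6 - 9)**2 = (-15)**2 = 225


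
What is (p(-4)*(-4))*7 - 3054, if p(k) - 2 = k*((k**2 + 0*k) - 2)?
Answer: -1542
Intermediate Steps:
p(k) = 2 + k*(-2 + k**2) (p(k) = 2 + k*((k**2 + 0*k) - 2) = 2 + k*((k**2 + 0) - 2) = 2 + k*(k**2 - 2) = 2 + k*(-2 + k**2))
(p(-4)*(-4))*7 - 3054 = ((2 + (-4)**3 - 2*(-4))*(-4))*7 - 3054 = ((2 - 64 + 8)*(-4))*7 - 3054 = -54*(-4)*7 - 3054 = 216*7 - 3054 = 1512 - 3054 = -1542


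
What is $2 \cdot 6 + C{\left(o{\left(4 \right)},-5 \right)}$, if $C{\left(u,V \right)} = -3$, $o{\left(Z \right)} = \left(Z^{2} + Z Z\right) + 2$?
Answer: $9$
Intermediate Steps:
$o{\left(Z \right)} = 2 + 2 Z^{2}$ ($o{\left(Z \right)} = \left(Z^{2} + Z^{2}\right) + 2 = 2 Z^{2} + 2 = 2 + 2 Z^{2}$)
$2 \cdot 6 + C{\left(o{\left(4 \right)},-5 \right)} = 2 \cdot 6 - 3 = 12 - 3 = 9$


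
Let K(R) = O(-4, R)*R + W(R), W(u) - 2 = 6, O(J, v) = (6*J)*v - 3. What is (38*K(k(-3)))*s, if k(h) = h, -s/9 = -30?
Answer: -2041740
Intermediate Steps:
s = 270 (s = -9*(-30) = 270)
O(J, v) = -3 + 6*J*v (O(J, v) = 6*J*v - 3 = -3 + 6*J*v)
W(u) = 8 (W(u) = 2 + 6 = 8)
K(R) = 8 + R*(-3 - 24*R) (K(R) = (-3 + 6*(-4)*R)*R + 8 = (-3 - 24*R)*R + 8 = R*(-3 - 24*R) + 8 = 8 + R*(-3 - 24*R))
(38*K(k(-3)))*s = (38*(8 - 3*(-3)*(1 + 8*(-3))))*270 = (38*(8 - 3*(-3)*(1 - 24)))*270 = (38*(8 - 3*(-3)*(-23)))*270 = (38*(8 - 207))*270 = (38*(-199))*270 = -7562*270 = -2041740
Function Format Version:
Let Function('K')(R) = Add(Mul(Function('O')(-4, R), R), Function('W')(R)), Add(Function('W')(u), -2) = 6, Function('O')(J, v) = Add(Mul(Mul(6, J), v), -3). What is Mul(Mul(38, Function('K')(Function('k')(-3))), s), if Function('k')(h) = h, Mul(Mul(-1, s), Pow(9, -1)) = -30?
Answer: -2041740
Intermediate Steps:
s = 270 (s = Mul(-9, -30) = 270)
Function('O')(J, v) = Add(-3, Mul(6, J, v)) (Function('O')(J, v) = Add(Mul(6, J, v), -3) = Add(-3, Mul(6, J, v)))
Function('W')(u) = 8 (Function('W')(u) = Add(2, 6) = 8)
Function('K')(R) = Add(8, Mul(R, Add(-3, Mul(-24, R)))) (Function('K')(R) = Add(Mul(Add(-3, Mul(6, -4, R)), R), 8) = Add(Mul(Add(-3, Mul(-24, R)), R), 8) = Add(Mul(R, Add(-3, Mul(-24, R))), 8) = Add(8, Mul(R, Add(-3, Mul(-24, R)))))
Mul(Mul(38, Function('K')(Function('k')(-3))), s) = Mul(Mul(38, Add(8, Mul(-3, -3, Add(1, Mul(8, -3))))), 270) = Mul(Mul(38, Add(8, Mul(-3, -3, Add(1, -24)))), 270) = Mul(Mul(38, Add(8, Mul(-3, -3, -23))), 270) = Mul(Mul(38, Add(8, -207)), 270) = Mul(Mul(38, -199), 270) = Mul(-7562, 270) = -2041740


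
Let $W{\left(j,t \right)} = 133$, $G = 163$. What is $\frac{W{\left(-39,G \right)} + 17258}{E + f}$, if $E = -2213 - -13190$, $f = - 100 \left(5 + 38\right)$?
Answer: $\frac{1581}{607} \approx 2.6046$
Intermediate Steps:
$f = -4300$ ($f = \left(-100\right) 43 = -4300$)
$E = 10977$ ($E = -2213 + 13190 = 10977$)
$\frac{W{\left(-39,G \right)} + 17258}{E + f} = \frac{133 + 17258}{10977 - 4300} = \frac{17391}{6677} = 17391 \cdot \frac{1}{6677} = \frac{1581}{607}$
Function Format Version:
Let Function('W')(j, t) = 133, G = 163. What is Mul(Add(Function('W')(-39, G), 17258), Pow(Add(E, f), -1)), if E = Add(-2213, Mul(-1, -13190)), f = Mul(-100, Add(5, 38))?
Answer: Rational(1581, 607) ≈ 2.6046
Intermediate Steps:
f = -4300 (f = Mul(-100, 43) = -4300)
E = 10977 (E = Add(-2213, 13190) = 10977)
Mul(Add(Function('W')(-39, G), 17258), Pow(Add(E, f), -1)) = Mul(Add(133, 17258), Pow(Add(10977, -4300), -1)) = Mul(17391, Pow(6677, -1)) = Mul(17391, Rational(1, 6677)) = Rational(1581, 607)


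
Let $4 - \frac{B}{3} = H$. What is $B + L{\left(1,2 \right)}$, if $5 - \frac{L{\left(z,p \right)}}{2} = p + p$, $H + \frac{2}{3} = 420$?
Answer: $-1244$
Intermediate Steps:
$H = \frac{1258}{3}$ ($H = - \frac{2}{3} + 420 = \frac{1258}{3} \approx 419.33$)
$L{\left(z,p \right)} = 10 - 4 p$ ($L{\left(z,p \right)} = 10 - 2 \left(p + p\right) = 10 - 2 \cdot 2 p = 10 - 4 p$)
$B = -1246$ ($B = 12 - 1258 = -1246$)
$B + L{\left(1,2 \right)} = -1246 + \left(10 - 8\right) = -1246 + 2 = -1244$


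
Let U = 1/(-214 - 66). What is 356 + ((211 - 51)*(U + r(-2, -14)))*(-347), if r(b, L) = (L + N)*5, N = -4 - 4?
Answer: 42754280/7 ≈ 6.1078e+6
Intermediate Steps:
N = -8
r(b, L) = -40 + 5*L (r(b, L) = (L - 8)*5 = (-8 + L)*5 = -40 + 5*L)
U = -1/280 (U = 1/(-280) = -1/280 ≈ -0.0035714)
356 + ((211 - 51)*(U + r(-2, -14)))*(-347) = 356 + ((211 - 51)*(-1/280 + (-40 + 5*(-14))))*(-347) = 356 + (160*(-1/280 + (-40 - 70)))*(-347) = 356 + (160*(-1/280 - 110))*(-347) = 356 + (160*(-30801/280))*(-347) = 356 - 123204/7*(-347) = 356 + 42751788/7 = 42754280/7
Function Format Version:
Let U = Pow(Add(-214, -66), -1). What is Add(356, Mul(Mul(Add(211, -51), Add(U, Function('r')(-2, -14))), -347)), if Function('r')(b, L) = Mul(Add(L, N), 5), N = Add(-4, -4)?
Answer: Rational(42754280, 7) ≈ 6.1078e+6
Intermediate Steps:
N = -8
Function('r')(b, L) = Add(-40, Mul(5, L)) (Function('r')(b, L) = Mul(Add(L, -8), 5) = Mul(Add(-8, L), 5) = Add(-40, Mul(5, L)))
U = Rational(-1, 280) (U = Pow(-280, -1) = Rational(-1, 280) ≈ -0.0035714)
Add(356, Mul(Mul(Add(211, -51), Add(U, Function('r')(-2, -14))), -347)) = Add(356, Mul(Mul(Add(211, -51), Add(Rational(-1, 280), Add(-40, Mul(5, -14)))), -347)) = Add(356, Mul(Mul(160, Add(Rational(-1, 280), Add(-40, -70))), -347)) = Add(356, Mul(Mul(160, Add(Rational(-1, 280), -110)), -347)) = Add(356, Mul(Mul(160, Rational(-30801, 280)), -347)) = Add(356, Mul(Rational(-123204, 7), -347)) = Add(356, Rational(42751788, 7)) = Rational(42754280, 7)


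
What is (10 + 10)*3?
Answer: 60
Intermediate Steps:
(10 + 10)*3 = 20*3 = 60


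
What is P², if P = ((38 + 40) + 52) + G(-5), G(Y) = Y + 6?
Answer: 17161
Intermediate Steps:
G(Y) = 6 + Y
P = 131 (P = ((38 + 40) + 52) + (6 - 5) = (78 + 52) + 1 = 130 + 1 = 131)
P² = 131² = 17161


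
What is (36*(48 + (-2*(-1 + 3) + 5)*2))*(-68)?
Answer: -122400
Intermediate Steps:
(36*(48 + (-2*(-1 + 3) + 5)*2))*(-68) = (36*(48 + (-2*2 + 5)*2))*(-68) = (36*(48 + (-4 + 5)*2))*(-68) = (36*(48 + 1*2))*(-68) = (36*(48 + 2))*(-68) = (36*50)*(-68) = 1800*(-68) = -122400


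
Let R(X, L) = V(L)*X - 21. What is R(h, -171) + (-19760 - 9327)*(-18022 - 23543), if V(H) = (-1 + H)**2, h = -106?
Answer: 1205865230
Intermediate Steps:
R(X, L) = -21 + X*(-1 + L)**2 (R(X, L) = (-1 + L)**2*X - 21 = X*(-1 + L)**2 - 21 = -21 + X*(-1 + L)**2)
R(h, -171) + (-19760 - 9327)*(-18022 - 23543) = (-21 - 106*(-1 - 171)**2) + (-19760 - 9327)*(-18022 - 23543) = (-21 - 106*(-172)**2) - 29087*(-41565) = (-21 - 106*29584) + 1209001155 = (-21 - 3135904) + 1209001155 = -3135925 + 1209001155 = 1205865230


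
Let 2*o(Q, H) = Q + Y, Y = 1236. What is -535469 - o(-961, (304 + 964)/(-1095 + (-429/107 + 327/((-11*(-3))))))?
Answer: -1071213/2 ≈ -5.3561e+5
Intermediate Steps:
o(Q, H) = 618 + Q/2 (o(Q, H) = (Q + 1236)/2 = (1236 + Q)/2 = 618 + Q/2)
-535469 - o(-961, (304 + 964)/(-1095 + (-429/107 + 327/((-11*(-3)))))) = -535469 - (618 + (1/2)*(-961)) = -535469 - (618 - 961/2) = -535469 - 1*275/2 = -535469 - 275/2 = -1071213/2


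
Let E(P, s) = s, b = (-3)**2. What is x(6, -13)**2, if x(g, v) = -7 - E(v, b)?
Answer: 256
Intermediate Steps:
b = 9
x(g, v) = -16 (x(g, v) = -7 - 1*9 = -7 - 9 = -16)
x(6, -13)**2 = (-16)**2 = 256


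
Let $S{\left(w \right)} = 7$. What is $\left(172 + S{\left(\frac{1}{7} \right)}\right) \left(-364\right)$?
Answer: $-65156$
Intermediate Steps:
$\left(172 + S{\left(\frac{1}{7} \right)}\right) \left(-364\right) = \left(172 + 7\right) \left(-364\right) = 179 \left(-364\right) = -65156$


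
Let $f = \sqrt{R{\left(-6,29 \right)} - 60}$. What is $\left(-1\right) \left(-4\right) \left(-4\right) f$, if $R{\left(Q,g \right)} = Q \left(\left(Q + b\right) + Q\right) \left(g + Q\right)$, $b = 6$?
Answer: $- 256 \sqrt{3} \approx -443.4$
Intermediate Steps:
$R{\left(Q,g \right)} = Q \left(6 + 2 Q\right) \left(Q + g\right)$ ($R{\left(Q,g \right)} = Q \left(\left(Q + 6\right) + Q\right) \left(g + Q\right) = Q \left(\left(6 + Q\right) + Q\right) \left(Q + g\right) = Q \left(6 + 2 Q\right) \left(Q + g\right)$)
$f = 16 \sqrt{3}$ ($f = \sqrt{2 \left(-6\right) \left(\left(-6\right)^{2} + 3 \left(-6\right) + 3 \cdot 29 - 174\right) - 60} = \sqrt{2 \left(-6\right) \left(36 - 18 + 87 - 174\right) - 60} = \sqrt{2 \left(-6\right) \left(-69\right) - 60} = \sqrt{828 - 60} = \sqrt{768} = 16 \sqrt{3} \approx 27.713$)
$\left(-1\right) \left(-4\right) \left(-4\right) f = \left(-1\right) \left(-4\right) \left(-4\right) 16 \sqrt{3} = 4 \left(-4\right) 16 \sqrt{3} = - 16 \cdot 16 \sqrt{3} = - 256 \sqrt{3}$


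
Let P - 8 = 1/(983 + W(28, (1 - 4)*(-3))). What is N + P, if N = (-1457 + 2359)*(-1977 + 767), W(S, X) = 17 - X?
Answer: -1081589291/991 ≈ -1.0914e+6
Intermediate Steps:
N = -1091420 (N = 902*(-1210) = -1091420)
P = 7929/991 (P = 8 + 1/(983 + (17 - (1 - 4)*(-3))) = 8 + 1/(983 + (17 - (-3)*(-3))) = 8 + 1/(983 + (17 - 1*9)) = 8 + 1/(983 + (17 - 9)) = 8 + 1/(983 + 8) = 8 + 1/991 = 7929/991 ≈ 8.0010)
N + P = -1091420 + 7929/991 = -1081589291/991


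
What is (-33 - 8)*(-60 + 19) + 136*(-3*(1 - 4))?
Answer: 2905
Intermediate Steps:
(-33 - 8)*(-60 + 19) + 136*(-3*(1 - 4)) = -41*(-41) + 136*(-3*(-3)) = 1681 + 136*9 = 1681 + 1224 = 2905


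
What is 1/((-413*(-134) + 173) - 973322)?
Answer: -1/917807 ≈ -1.0896e-6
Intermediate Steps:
1/((-413*(-134) + 173) - 973322) = 1/((55342 + 173) - 973322) = 1/(55515 - 973322) = 1/(-917807) = -1/917807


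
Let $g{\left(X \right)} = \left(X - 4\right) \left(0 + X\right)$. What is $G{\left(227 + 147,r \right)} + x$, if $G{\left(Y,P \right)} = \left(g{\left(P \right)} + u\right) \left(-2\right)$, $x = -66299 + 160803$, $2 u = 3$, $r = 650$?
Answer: $-745299$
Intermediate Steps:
$g{\left(X \right)} = X \left(-4 + X\right)$ ($g{\left(X \right)} = \left(-4 + X\right) X = X \left(-4 + X\right)$)
$u = \frac{3}{2}$ ($u = \frac{1}{2} \cdot 3 = \frac{3}{2} \approx 1.5$)
$x = 94504$
$G{\left(Y,P \right)} = -3 - 2 P \left(-4 + P\right)$ ($G{\left(Y,P \right)} = \left(P \left(-4 + P\right) + \frac{3}{2}\right) \left(-2\right) = \left(\frac{3}{2} + P \left(-4 + P\right)\right) \left(-2\right) = -3 - 2 P \left(-4 + P\right)$)
$G{\left(227 + 147,r \right)} + x = \left(-3 - 1300 \left(-4 + 650\right)\right) + 94504 = \left(-3 - 1300 \cdot 646\right) + 94504 = \left(-3 - 839800\right) + 94504 = -839803 + 94504 = -745299$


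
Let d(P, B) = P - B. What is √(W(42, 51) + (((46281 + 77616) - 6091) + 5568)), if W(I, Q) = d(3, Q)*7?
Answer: √123038 ≈ 350.77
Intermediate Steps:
W(I, Q) = 21 - 7*Q (W(I, Q) = (3 - Q)*7 = 21 - 7*Q)
√(W(42, 51) + (((46281 + 77616) - 6091) + 5568)) = √((21 - 7*51) + (((46281 + 77616) - 6091) + 5568)) = √((21 - 357) + ((123897 - 6091) + 5568)) = √(-336 + (117806 + 5568)) = √(-336 + 123374) = √123038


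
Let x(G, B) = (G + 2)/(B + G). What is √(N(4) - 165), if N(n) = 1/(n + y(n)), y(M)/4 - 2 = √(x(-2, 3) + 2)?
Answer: √(-1979 - 660*√2)/(2*√(3 + √2)) ≈ 12.843*I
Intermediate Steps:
x(G, B) = (2 + G)/(B + G)
y(M) = 8 + 4*√2 (y(M) = 8 + 4*√((2 - 2)/(3 - 2) + 2) = 8 + 4*√(0/1 + 2) = 8 + 4*√(1*0 + 2) = 8 + 4*√(0 + 2) = 8 + 4*√2)
N(n) = 1/(8 + n + 4*√2) (N(n) = 1/(n + (8 + 4*√2)) = 1/(8 + n + 4*√2))
√(N(4) - 165) = √(1/(8 + 4 + 4*√2) - 165) = √(1/(12 + 4*√2) - 165) = √(-165 + 1/(12 + 4*√2))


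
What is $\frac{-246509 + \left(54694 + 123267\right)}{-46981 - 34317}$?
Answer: $\frac{34274}{40649} \approx 0.84317$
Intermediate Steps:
$\frac{-246509 + \left(54694 + 123267\right)}{-46981 - 34317} = \frac{-246509 + 177961}{-81298} = \left(-68548\right) \left(- \frac{1}{81298}\right) = \frac{34274}{40649}$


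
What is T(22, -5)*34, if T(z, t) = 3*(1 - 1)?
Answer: 0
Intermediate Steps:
T(z, t) = 0 (T(z, t) = 3*0 = 0)
T(22, -5)*34 = 0*34 = 0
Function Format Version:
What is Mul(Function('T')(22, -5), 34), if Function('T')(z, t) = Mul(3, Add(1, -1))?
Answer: 0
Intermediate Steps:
Function('T')(z, t) = 0 (Function('T')(z, t) = Mul(3, 0) = 0)
Mul(Function('T')(22, -5), 34) = Mul(0, 34) = 0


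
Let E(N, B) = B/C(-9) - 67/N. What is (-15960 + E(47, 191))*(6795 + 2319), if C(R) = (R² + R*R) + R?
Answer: -348670148092/2397 ≈ -1.4546e+8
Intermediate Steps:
C(R) = R + 2*R² (C(R) = (R² + R²) + R = 2*R² + R = R + 2*R²)
E(N, B) = -67/N + B/153 (E(N, B) = B/((-9*(1 + 2*(-9)))) - 67/N = B/((-9*(1 - 18))) - 67/N = B/((-9*(-17))) - 67/N = B/153 - 67/N = -67/N + B/153)
(-15960 + E(47, 191))*(6795 + 2319) = (-15960 + (-67/47 + (1/153)*191))*(6795 + 2319) = (-15960 + (-67*1/47 + 191/153))*9114 = (-15960 + (-67/47 + 191/153))*9114 = (-15960 - 1274/7191)*9114 = -114769634/7191*9114 = -348670148092/2397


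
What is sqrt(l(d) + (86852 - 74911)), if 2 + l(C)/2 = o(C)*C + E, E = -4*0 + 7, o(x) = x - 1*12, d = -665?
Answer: sqrt(912361) ≈ 955.18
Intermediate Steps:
o(x) = -12 + x (o(x) = x - 12 = -12 + x)
E = 7 (E = 0 + 7 = 7)
l(C) = 10 + 2*C*(-12 + C) (l(C) = -4 + 2*((-12 + C)*C + 7) = -4 + 2*(C*(-12 + C) + 7) = -4 + 2*(7 + C*(-12 + C)) = -4 + (14 + 2*C*(-12 + C)) = 10 + 2*C*(-12 + C))
sqrt(l(d) + (86852 - 74911)) = sqrt((10 + 2*(-665)*(-12 - 665)) + (86852 - 74911)) = sqrt((10 + 2*(-665)*(-677)) + 11941) = sqrt((10 + 900410) + 11941) = sqrt(900420 + 11941) = sqrt(912361)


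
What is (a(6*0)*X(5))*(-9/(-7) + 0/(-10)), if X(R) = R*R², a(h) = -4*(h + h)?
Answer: 0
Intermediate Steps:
a(h) = -8*h
X(R) = R³
(a(6*0)*X(5))*(-9/(-7) + 0/(-10)) = (-48*0*5³)*(-9/(-7) + 0/(-10)) = (-8*0*125)*(-9*(-⅐) + 0*(-⅒)) = (0*125)*(9/7 + 0) = 0*(9/7) = 0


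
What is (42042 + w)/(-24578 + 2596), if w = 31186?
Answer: -36614/10991 ≈ -3.3313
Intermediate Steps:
(42042 + w)/(-24578 + 2596) = (42042 + 31186)/(-24578 + 2596) = 73228/(-21982) = 73228*(-1/21982) = -36614/10991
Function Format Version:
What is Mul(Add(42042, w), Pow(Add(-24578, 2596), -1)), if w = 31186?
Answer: Rational(-36614, 10991) ≈ -3.3313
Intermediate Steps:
Mul(Add(42042, w), Pow(Add(-24578, 2596), -1)) = Mul(Add(42042, 31186), Pow(Add(-24578, 2596), -1)) = Mul(73228, Pow(-21982, -1)) = Mul(73228, Rational(-1, 21982)) = Rational(-36614, 10991)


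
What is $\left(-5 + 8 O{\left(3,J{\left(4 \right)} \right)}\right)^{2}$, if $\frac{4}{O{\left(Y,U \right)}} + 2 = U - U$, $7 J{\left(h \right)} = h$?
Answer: $441$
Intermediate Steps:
$J{\left(h \right)} = \frac{h}{7}$
$O{\left(Y,U \right)} = -2$ ($O{\left(Y,U \right)} = \frac{4}{-2 + \left(U - U\right)} = \frac{4}{-2 + 0} = \frac{4}{-2} = 4 \left(- \frac{1}{2}\right) = -2$)
$\left(-5 + 8 O{\left(3,J{\left(4 \right)} \right)}\right)^{2} = \left(-5 + 8 \left(-2\right)\right)^{2} = \left(-5 - 16\right)^{2} = \left(-21\right)^{2} = 441$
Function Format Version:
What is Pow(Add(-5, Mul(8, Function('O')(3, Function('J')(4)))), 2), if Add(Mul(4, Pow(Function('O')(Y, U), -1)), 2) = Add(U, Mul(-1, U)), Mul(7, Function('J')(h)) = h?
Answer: 441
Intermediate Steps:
Function('J')(h) = Mul(Rational(1, 7), h)
Function('O')(Y, U) = -2 (Function('O')(Y, U) = Mul(4, Pow(Add(-2, Add(U, Mul(-1, U))), -1)) = Mul(4, Pow(Add(-2, 0), -1)) = Mul(4, Pow(-2, -1)) = Mul(4, Rational(-1, 2)) = -2)
Pow(Add(-5, Mul(8, Function('O')(3, Function('J')(4)))), 2) = Pow(Add(-5, Mul(8, -2)), 2) = Pow(Add(-5, -16), 2) = Pow(-21, 2) = 441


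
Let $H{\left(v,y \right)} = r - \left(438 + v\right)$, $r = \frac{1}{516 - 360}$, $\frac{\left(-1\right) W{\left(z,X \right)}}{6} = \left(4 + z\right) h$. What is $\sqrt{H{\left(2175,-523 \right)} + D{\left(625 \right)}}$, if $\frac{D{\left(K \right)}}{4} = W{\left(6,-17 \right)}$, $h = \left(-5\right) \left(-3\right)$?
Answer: $\frac{i \sqrt{37799853}}{78} \approx 78.823 i$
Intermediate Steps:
$h = 15$
$W{\left(z,X \right)} = -360 - 90 z$ ($W{\left(z,X \right)} = - 6 \left(4 + z\right) 15 = - 6 \left(60 + 15 z\right) = -360 - 90 z$)
$r = \frac{1}{156} \approx 0.0064103$
$H{\left(v,y \right)} = - \frac{68327}{156} - v$ ($H{\left(v,y \right)} = \frac{1}{156} - \left(438 + v\right) = - \frac{68327}{156} - v$)
$D{\left(K \right)} = -3600$ ($D{\left(K \right)} = 4 \left(-360 - 540\right) = 4 \left(-900\right) = -3600$)
$\sqrt{H{\left(2175,-523 \right)} + D{\left(625 \right)}} = \sqrt{\left(- \frac{68327}{156} - 2175\right) - 3600} = \sqrt{- \frac{407627}{156} - 3600} = \sqrt{- \frac{969227}{156}} = \frac{i \sqrt{37799853}}{78}$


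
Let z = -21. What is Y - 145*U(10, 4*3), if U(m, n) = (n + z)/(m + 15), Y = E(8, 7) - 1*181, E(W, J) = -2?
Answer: -654/5 ≈ -130.80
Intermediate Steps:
Y = -183 (Y = -2 - 1*181 = -2 - 181 = -183)
U(m, n) = (-21 + n)/(15 + m) (U(m, n) = (n - 21)/(m + 15) = (-21 + n)/(15 + m))
Y - 145*U(10, 4*3) = -183 - 145*(-21 + 4*3)/(15 + 10) = -183 - 145*(-21 + 12)/25 = -183 - 29*(-9)/5 = -183 - 145*(-9/25) = -183 + 261/5 = -654/5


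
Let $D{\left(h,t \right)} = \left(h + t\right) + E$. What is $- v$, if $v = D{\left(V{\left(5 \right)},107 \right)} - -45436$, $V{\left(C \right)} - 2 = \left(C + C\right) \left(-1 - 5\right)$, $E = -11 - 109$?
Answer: $-45365$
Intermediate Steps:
$E = -120$
$V{\left(C \right)} = 2 - 12 C$ ($V{\left(C \right)} = 2 + \left(C + C\right) \left(-1 - 5\right) = 2 + 2 C \left(-6\right) = 2 - 12 C$)
$D{\left(h,t \right)} = -120 + h + t$ ($D{\left(h,t \right)} = \left(h + t\right) - 120 = -120 + h + t$)
$v = 45365$ ($v = \left(-120 + \left(2 - 60\right) + 107\right) - -45436 = \left(-120 + \left(2 - 60\right) + 107\right) + 45436 = \left(-120 - 58 + 107\right) + 45436 = -71 + 45436 = 45365$)
$- v = \left(-1\right) 45365 = -45365$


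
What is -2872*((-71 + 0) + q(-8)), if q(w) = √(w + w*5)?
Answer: 203912 - 11488*I*√3 ≈ 2.0391e+5 - 19898.0*I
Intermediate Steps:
q(w) = √6*√w (q(w) = √(w + 5*w) = √(6*w) = √6*√w)
-2872*((-71 + 0) + q(-8)) = -2872*((-71 + 0) + √6*√(-8)) = -2872*(-71 + √6*(2*I*√2)) = -2872*(-71 + 4*I*√3) = 203912 - 11488*I*√3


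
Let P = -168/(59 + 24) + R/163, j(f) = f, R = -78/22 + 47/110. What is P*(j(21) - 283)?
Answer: 398332879/744095 ≈ 535.33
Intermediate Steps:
R = -343/110 (R = -78*1/22 + 47*(1/110) = -39/11 + 47/110 = -343/110 ≈ -3.1182)
P = -3040709/1488190 (P = -168/(59 + 24) - 343/110/163 = -168/83 - 343/110*1/163 = -168*1/83 - 343/17930 = -168/83 - 343/17930 = -3040709/1488190 ≈ -2.0432)
P*(j(21) - 283) = -3040709*(21 - 283)/1488190 = -3040709/1488190*(-262) = 398332879/744095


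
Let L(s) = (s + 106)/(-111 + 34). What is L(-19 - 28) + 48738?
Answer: 3752767/77 ≈ 48737.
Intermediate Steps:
L(s) = -106/77 - s/77 (L(s) = (106 + s)/(-77) = (106 + s)*(-1/77) = -106/77 - s/77)
L(-19 - 28) + 48738 = (-106/77 - (-19 - 28)/77) + 48738 = (-106/77 - 1/77*(-47)) + 48738 = (-106/77 + 47/77) + 48738 = -59/77 + 48738 = 3752767/77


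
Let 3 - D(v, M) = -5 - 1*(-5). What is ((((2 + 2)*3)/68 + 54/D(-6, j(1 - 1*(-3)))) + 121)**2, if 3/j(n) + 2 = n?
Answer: 5597956/289 ≈ 19370.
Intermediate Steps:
j(n) = 3/(-2 + n)
D(v, M) = 3 (D(v, M) = 3 - (-5 - 1*(-5)) = 3 - (-5 + 5) = 3 - 1*0 = 3 + 0 = 3)
((((2 + 2)*3)/68 + 54/D(-6, j(1 - 1*(-3)))) + 121)**2 = ((((2 + 2)*3)/68 + 54/3) + 121)**2 = (((4*3)*(1/68) + 54*(1/3)) + 121)**2 = ((12*(1/68) + 18) + 121)**2 = ((3/17 + 18) + 121)**2 = (309/17 + 121)**2 = (2366/17)**2 = 5597956/289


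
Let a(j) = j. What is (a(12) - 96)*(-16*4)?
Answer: 5376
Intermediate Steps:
(a(12) - 96)*(-16*4) = (12 - 96)*(-16*4) = -84*(-64) = 5376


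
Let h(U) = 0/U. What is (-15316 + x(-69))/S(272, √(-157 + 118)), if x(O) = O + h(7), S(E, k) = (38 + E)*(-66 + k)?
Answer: 33847/45415 + 3077*I*√39/272490 ≈ 0.74528 + 0.070519*I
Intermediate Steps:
h(U) = 0
S(E, k) = (-66 + k)*(38 + E)
x(O) = O (x(O) = O + 0 = O)
(-15316 + x(-69))/S(272, √(-157 + 118)) = (-15316 - 69)/(-2508 - 66*272 + 38*√(-157 + 118) + 272*√(-157 + 118)) = -15385/(-2508 - 17952 + 38*√(-39) + 272*√(-39)) = -15385/(-2508 - 17952 + 38*(I*√39) + 272*(I*√39)) = -15385/(-2508 - 17952 + 38*I*√39 + 272*I*√39) = -15385/(-20460 + 310*I*√39)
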